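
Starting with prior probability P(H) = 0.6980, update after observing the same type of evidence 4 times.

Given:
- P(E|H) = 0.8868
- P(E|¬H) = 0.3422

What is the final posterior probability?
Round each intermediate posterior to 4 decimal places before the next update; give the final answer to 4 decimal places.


Sequential Bayesian updating:

Initial prior: P(H) = 0.6980

Update 1:
  P(E) = 0.8868 × 0.6980 + 0.3422 × 0.3020 = 0.61898640 + 0.10334440 = 0.72233080
  P(H|E) = 0.61898640 / 0.72233080 = 0.8569

Update 2:
  P(E) = 0.8868 × 0.8569 + 0.3422 × 0.1431 = 0.75989892 + 0.04896882 = 0.80886774
  P(H|E) = 0.75989892 / 0.80886774 = 0.9395

Update 3:
  P(E) = 0.8868 × 0.9395 + 0.3422 × 0.0605 = 0.83314860 + 0.02070310 = 0.85385170
  P(H|E) = 0.83314860 / 0.85385170 = 0.9758

Update 4:
  P(E) = 0.8868 × 0.9758 + 0.3422 × 0.0242 = 0.86533944 + 0.00828124 = 0.87362068
  P(H|E) = 0.86533944 / 0.87362068 = 0.9905

Final posterior: 0.9905


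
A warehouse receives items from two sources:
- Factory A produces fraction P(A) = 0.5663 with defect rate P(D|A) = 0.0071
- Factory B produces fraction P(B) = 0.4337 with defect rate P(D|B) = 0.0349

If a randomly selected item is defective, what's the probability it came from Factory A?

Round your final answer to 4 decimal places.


Let A = from Factory A, D = defective

Given:
- P(A) = 0.5663, P(B) = 0.4337
- P(D|A) = 0.0071, P(D|B) = 0.0349

Step 1: Find P(D)
P(D) = P(D|A)P(A) + P(D|B)P(B)
     = 0.0071 × 0.5663 + 0.0349 × 0.4337
     = 0.00402073 + 0.01513613
     = 0.01915686

Step 2: Apply Bayes' theorem
P(A|D) = P(D|A)P(A) / P(D)
       = 0.00402073 / 0.01915686
       = 0.2099


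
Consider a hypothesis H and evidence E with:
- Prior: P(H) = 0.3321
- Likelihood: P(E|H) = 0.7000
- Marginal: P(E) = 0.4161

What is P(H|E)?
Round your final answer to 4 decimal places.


Using Bayes' theorem:

P(H|E) = P(E|H) × P(H) / P(E)
       = 0.7000 × 0.3321 / 0.4161
       = 0.23247000 / 0.4161
       = 0.5587

The evidence strengthens our belief in H.
Prior: 0.3321 → Posterior: 0.5587


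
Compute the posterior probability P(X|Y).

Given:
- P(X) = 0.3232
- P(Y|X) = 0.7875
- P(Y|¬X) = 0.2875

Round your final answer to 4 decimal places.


Bayes' theorem: P(X|Y) = P(Y|X) × P(X) / P(Y)

Step 1: Calculate P(Y) using law of total probability
P(Y) = P(Y|X)P(X) + P(Y|¬X)P(¬X)
     = 0.7875 × 0.3232 + 0.2875 × 0.6768
     = 0.25452000 + 0.19458000
     = 0.44910000

Step 2: Apply Bayes' theorem
P(X|Y) = P(Y|X) × P(X) / P(Y)
       = 0.25452000 / 0.44910000
       = 0.5667


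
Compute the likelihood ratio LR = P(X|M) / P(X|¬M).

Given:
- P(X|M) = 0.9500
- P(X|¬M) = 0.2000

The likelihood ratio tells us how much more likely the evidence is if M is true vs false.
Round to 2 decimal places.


Likelihood Ratio (LR) = P(X|M) / P(X|¬M)

LR = 0.9500 / 0.2000
   = 4.75

The evidence is 4.75 times more likely if M is true than if M is false.
LR > 1, so observing X raises the odds in favor of M.


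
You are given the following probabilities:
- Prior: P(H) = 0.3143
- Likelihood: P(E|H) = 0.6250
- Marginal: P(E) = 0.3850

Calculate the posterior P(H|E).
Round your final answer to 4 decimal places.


Using Bayes' theorem:

P(H|E) = P(E|H) × P(H) / P(E)
       = 0.6250 × 0.3143 / 0.3850
       = 0.19643750 / 0.3850
       = 0.5102

The evidence strengthens our belief in H.
Prior: 0.3143 → Posterior: 0.5102


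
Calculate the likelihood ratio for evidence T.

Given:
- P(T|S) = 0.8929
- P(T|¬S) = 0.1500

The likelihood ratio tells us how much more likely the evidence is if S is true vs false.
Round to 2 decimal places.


Likelihood Ratio (LR) = P(T|S) / P(T|¬S)

LR = 0.8929 / 0.1500
   = 5.95

The evidence is 5.95 times more likely if S is true than if S is false.
LR > 1, so observing T raises the odds in favor of S.


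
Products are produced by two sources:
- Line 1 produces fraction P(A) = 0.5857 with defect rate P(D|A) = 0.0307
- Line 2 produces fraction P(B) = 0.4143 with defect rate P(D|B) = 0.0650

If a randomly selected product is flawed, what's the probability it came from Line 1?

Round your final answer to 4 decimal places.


Let A = from Line 1, D = flawed

Given:
- P(A) = 0.5857, P(B) = 0.4143
- P(D|A) = 0.0307, P(D|B) = 0.0650

Step 1: Find P(D)
P(D) = P(D|A)P(A) + P(D|B)P(B)
     = 0.0307 × 0.5857 + 0.0650 × 0.4143
     = 0.01798099 + 0.02692950
     = 0.04491049

Step 2: Apply Bayes' theorem
P(A|D) = P(D|A)P(A) / P(D)
       = 0.01798099 / 0.04491049
       = 0.4004


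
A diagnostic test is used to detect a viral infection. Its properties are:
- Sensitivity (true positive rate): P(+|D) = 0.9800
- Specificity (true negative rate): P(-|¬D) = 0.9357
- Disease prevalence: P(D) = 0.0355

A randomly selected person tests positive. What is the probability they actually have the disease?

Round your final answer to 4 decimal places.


Let D = has disease, + = positive test

Given:
- P(D) = 0.0355 (prevalence)
- P(+|D) = 0.9800 (sensitivity)
- P(-|¬D) = 0.9357 (specificity)
- P(+|¬D) = 0.0643 (false positive rate = 1 - specificity)

Step 1: Find P(+)
P(+) = P(+|D)P(D) + P(+|¬D)P(¬D)
     = 0.9800 × 0.0355 + 0.0643 × 0.9645
     = 0.03479000 + 0.06201735
     = 0.09680735

Step 2: Apply Bayes' theorem for P(D|+)
P(D|+) = P(+|D)P(D) / P(+)
       = 0.03479000 / 0.09680735
       = 0.3594


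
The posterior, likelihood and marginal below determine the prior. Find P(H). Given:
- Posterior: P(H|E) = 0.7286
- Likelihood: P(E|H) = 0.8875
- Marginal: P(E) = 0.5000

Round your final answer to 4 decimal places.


From Bayes' theorem: P(H|E) = P(E|H) × P(H) / P(E)

Rearranging for P(H):
P(H) = P(H|E) × P(E) / P(E|H)
     = 0.7286 × 0.5000 / 0.8875
     = 0.36430000 / 0.8875
     = 0.4105


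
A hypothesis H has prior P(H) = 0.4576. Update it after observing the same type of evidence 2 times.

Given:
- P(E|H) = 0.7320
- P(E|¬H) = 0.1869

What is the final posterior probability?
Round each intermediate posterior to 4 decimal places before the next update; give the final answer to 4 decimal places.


Sequential Bayesian updating:

Initial prior: P(H) = 0.4576

Update 1:
  P(E) = 0.7320 × 0.4576 + 0.1869 × 0.5424 = 0.33496320 + 0.10137456 = 0.43633776
  P(H|E) = 0.33496320 / 0.43633776 = 0.7677

Update 2:
  P(E) = 0.7320 × 0.7677 + 0.1869 × 0.2323 = 0.56195640 + 0.04341687 = 0.60537327
  P(H|E) = 0.56195640 / 0.60537327 = 0.9283

Final posterior: 0.9283


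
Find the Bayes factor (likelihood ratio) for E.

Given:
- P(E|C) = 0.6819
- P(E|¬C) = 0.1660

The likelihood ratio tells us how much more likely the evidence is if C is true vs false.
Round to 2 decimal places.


Likelihood Ratio (LR) = P(E|C) / P(E|¬C)

LR = 0.6819 / 0.1660
   = 4.11

The evidence is 4.11 times more likely if C is true than if C is false.
Because LR exceeds 1, E is evidence for C.


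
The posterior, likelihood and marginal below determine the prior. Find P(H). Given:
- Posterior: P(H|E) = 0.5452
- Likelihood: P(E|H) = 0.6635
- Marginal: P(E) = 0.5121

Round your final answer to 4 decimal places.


From Bayes' theorem: P(H|E) = P(E|H) × P(H) / P(E)

Rearranging for P(H):
P(H) = P(H|E) × P(E) / P(E|H)
     = 0.5452 × 0.5121 / 0.6635
     = 0.27919692 / 0.6635
     = 0.4208


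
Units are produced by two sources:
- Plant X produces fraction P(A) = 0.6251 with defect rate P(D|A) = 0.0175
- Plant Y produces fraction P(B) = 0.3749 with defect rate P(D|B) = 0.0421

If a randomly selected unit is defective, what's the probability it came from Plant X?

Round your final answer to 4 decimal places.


Let A = from Plant X, D = defective

Given:
- P(A) = 0.6251, P(B) = 0.3749
- P(D|A) = 0.0175, P(D|B) = 0.0421

Step 1: Find P(D)
P(D) = P(D|A)P(A) + P(D|B)P(B)
     = 0.0175 × 0.6251 + 0.0421 × 0.3749
     = 0.01093925 + 0.01578329
     = 0.02672254

Step 2: Apply Bayes' theorem
P(A|D) = P(D|A)P(A) / P(D)
       = 0.01093925 / 0.02672254
       = 0.4094


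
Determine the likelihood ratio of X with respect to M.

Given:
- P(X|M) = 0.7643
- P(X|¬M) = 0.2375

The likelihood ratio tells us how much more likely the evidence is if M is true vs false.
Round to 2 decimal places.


Likelihood Ratio (LR) = P(X|M) / P(X|¬M)

LR = 0.7643 / 0.2375
   = 3.22

The evidence is 3.22 times more likely if M is true than if M is false.
Because LR exceeds 1, X is evidence for M.


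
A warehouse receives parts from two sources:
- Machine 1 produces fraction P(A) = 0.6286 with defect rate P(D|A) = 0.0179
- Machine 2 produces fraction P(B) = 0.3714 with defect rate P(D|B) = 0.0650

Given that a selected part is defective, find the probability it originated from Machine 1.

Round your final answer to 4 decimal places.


Let A = from Machine 1, D = defective

Given:
- P(A) = 0.6286, P(B) = 0.3714
- P(D|A) = 0.0179, P(D|B) = 0.0650

Step 1: Find P(D)
P(D) = P(D|A)P(A) + P(D|B)P(B)
     = 0.0179 × 0.6286 + 0.0650 × 0.3714
     = 0.01125194 + 0.02414100
     = 0.03539294

Step 2: Apply Bayes' theorem
P(A|D) = P(D|A)P(A) / P(D)
       = 0.01125194 / 0.03539294
       = 0.3179


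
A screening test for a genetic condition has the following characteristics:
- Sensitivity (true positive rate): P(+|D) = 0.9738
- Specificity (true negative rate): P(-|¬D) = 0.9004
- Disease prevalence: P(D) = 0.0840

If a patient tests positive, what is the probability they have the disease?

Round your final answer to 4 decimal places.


Let D = has disease, + = positive test

Given:
- P(D) = 0.0840 (prevalence)
- P(+|D) = 0.9738 (sensitivity)
- P(-|¬D) = 0.9004 (specificity)
- P(+|¬D) = 0.0996 (false positive rate = 1 - specificity)

Step 1: Find P(+)
P(+) = P(+|D)P(D) + P(+|¬D)P(¬D)
     = 0.9738 × 0.0840 + 0.0996 × 0.9160
     = 0.08179920 + 0.09123360
     = 0.17303280

Step 2: Apply Bayes' theorem for P(D|+)
P(D|+) = P(+|D)P(D) / P(+)
       = 0.08179920 / 0.17303280
       = 0.4727


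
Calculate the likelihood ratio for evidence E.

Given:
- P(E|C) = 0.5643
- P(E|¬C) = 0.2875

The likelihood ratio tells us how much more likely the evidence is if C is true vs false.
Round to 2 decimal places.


Likelihood Ratio (LR) = P(E|C) / P(E|¬C)

LR = 0.5643 / 0.2875
   = 1.96

The evidence is 1.96 times more likely if C is true than if C is false.
Since LR > 1, the evidence supports C over ¬C.


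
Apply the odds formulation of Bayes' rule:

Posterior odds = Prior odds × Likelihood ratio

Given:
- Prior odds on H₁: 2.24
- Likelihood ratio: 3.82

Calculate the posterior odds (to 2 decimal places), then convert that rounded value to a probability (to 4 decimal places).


Step 1: Calculate posterior odds
Posterior odds = Prior odds × LR
               = 2.24 × 3.82
               = 8.56

Step 2: Convert to probability
P(H₁|E) = Posterior odds / (1 + Posterior odds)
       = 8.56 / (1 + 8.56)
       = 8.56 / 9.56
       = 0.8954

The evidence increased P(H₁) from 0.6914 to 0.8954.


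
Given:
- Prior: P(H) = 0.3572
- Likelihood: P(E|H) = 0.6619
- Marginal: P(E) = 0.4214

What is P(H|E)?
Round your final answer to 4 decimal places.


Using Bayes' theorem:

P(H|E) = P(E|H) × P(H) / P(E)
       = 0.6619 × 0.3572 / 0.4214
       = 0.23643068 / 0.4214
       = 0.5611

The evidence strengthens our belief in H.
Prior: 0.3572 → Posterior: 0.5611


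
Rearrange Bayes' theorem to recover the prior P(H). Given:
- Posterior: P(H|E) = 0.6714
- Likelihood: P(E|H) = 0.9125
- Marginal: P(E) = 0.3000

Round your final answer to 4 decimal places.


From Bayes' theorem: P(H|E) = P(E|H) × P(H) / P(E)

Rearranging for P(H):
P(H) = P(H|E) × P(E) / P(E|H)
     = 0.6714 × 0.3000 / 0.9125
     = 0.20142000 / 0.9125
     = 0.2207


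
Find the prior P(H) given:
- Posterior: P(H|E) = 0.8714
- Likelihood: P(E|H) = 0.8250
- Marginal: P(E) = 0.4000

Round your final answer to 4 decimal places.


From Bayes' theorem: P(H|E) = P(E|H) × P(H) / P(E)

Rearranging for P(H):
P(H) = P(H|E) × P(E) / P(E|H)
     = 0.8714 × 0.4000 / 0.8250
     = 0.34856000 / 0.8250
     = 0.4225


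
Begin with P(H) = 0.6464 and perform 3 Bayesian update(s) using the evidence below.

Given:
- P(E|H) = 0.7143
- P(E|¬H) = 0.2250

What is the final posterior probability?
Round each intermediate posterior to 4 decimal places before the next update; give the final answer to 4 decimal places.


Sequential Bayesian updating:

Initial prior: P(H) = 0.6464

Update 1:
  P(E) = 0.7143 × 0.6464 + 0.2250 × 0.3536 = 0.46172352 + 0.07956000 = 0.54128352
  P(H|E) = 0.46172352 / 0.54128352 = 0.8530

Update 2:
  P(E) = 0.7143 × 0.8530 + 0.2250 × 0.1470 = 0.60929790 + 0.03307500 = 0.64237290
  P(H|E) = 0.60929790 / 0.64237290 = 0.9485

Update 3:
  P(E) = 0.7143 × 0.9485 + 0.2250 × 0.0515 = 0.67751355 + 0.01158750 = 0.68910105
  P(H|E) = 0.67751355 / 0.68910105 = 0.9832

Final posterior: 0.9832


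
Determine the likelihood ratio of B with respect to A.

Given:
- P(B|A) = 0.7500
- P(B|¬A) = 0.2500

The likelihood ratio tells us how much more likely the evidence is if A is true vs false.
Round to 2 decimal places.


Likelihood Ratio (LR) = P(B|A) / P(B|¬A)

LR = 0.7500 / 0.2500
   = 3.00

The evidence is 3.00 times more likely if A is true than if A is false.
Because LR exceeds 1, B is evidence for A.


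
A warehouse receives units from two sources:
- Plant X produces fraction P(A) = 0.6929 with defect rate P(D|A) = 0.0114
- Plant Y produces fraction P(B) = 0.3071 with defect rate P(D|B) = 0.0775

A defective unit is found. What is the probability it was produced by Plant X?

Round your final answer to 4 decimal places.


Let A = from Plant X, D = defective

Given:
- P(A) = 0.6929, P(B) = 0.3071
- P(D|A) = 0.0114, P(D|B) = 0.0775

Step 1: Find P(D)
P(D) = P(D|A)P(A) + P(D|B)P(B)
     = 0.0114 × 0.6929 + 0.0775 × 0.3071
     = 0.00789906 + 0.02380025
     = 0.03169931

Step 2: Apply Bayes' theorem
P(A|D) = P(D|A)P(A) / P(D)
       = 0.00789906 / 0.03169931
       = 0.2492


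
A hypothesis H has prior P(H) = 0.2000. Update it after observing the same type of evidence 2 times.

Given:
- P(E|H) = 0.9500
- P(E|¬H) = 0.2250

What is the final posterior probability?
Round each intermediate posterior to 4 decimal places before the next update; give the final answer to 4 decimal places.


Sequential Bayesian updating:

Initial prior: P(H) = 0.2000

Update 1:
  P(E) = 0.9500 × 0.2000 + 0.2250 × 0.8000 = 0.19000000 + 0.18000000 = 0.37000000
  P(H|E) = 0.19000000 / 0.37000000 = 0.5135

Update 2:
  P(E) = 0.9500 × 0.5135 + 0.2250 × 0.4865 = 0.48782500 + 0.10946250 = 0.59728750
  P(H|E) = 0.48782500 / 0.59728750 = 0.8167

Final posterior: 0.8167


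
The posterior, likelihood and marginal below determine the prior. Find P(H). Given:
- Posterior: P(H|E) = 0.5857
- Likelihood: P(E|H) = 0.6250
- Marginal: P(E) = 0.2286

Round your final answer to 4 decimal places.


From Bayes' theorem: P(H|E) = P(E|H) × P(H) / P(E)

Rearranging for P(H):
P(H) = P(H|E) × P(E) / P(E|H)
     = 0.5857 × 0.2286 / 0.6250
     = 0.13389102 / 0.6250
     = 0.2142


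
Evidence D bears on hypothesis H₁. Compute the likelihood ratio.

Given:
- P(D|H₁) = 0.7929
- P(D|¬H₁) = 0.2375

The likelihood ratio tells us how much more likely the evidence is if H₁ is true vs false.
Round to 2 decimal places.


Likelihood Ratio (LR) = P(D|H₁) / P(D|¬H₁)

LR = 0.7929 / 0.2375
   = 3.34

The evidence is 3.34 times more likely if H₁ is true than if H₁ is false.
LR > 1, so observing D raises the odds in favor of H₁.


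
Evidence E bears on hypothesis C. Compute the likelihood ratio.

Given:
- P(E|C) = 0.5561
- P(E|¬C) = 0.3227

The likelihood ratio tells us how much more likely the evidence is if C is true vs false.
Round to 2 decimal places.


Likelihood Ratio (LR) = P(E|C) / P(E|¬C)

LR = 0.5561 / 0.3227
   = 1.72

The evidence is 1.72 times more likely if C is true than if C is false.
LR > 1, so observing E raises the odds in favor of C.


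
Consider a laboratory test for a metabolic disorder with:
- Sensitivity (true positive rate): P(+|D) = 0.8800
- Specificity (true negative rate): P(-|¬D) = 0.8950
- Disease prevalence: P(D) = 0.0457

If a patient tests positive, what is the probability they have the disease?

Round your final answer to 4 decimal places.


Let D = has disease, + = positive test

Given:
- P(D) = 0.0457 (prevalence)
- P(+|D) = 0.8800 (sensitivity)
- P(-|¬D) = 0.8950 (specificity)
- P(+|¬D) = 0.1050 (false positive rate = 1 - specificity)

Step 1: Find P(+)
P(+) = P(+|D)P(D) + P(+|¬D)P(¬D)
     = 0.8800 × 0.0457 + 0.1050 × 0.9543
     = 0.04021600 + 0.10020150
     = 0.14041750

Step 2: Apply Bayes' theorem for P(D|+)
P(D|+) = P(+|D)P(D) / P(+)
       = 0.04021600 / 0.14041750
       = 0.2864


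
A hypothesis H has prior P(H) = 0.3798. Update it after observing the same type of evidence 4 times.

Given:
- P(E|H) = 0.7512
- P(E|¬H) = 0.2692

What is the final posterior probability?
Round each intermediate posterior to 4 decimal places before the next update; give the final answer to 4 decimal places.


Sequential Bayesian updating:

Initial prior: P(H) = 0.3798

Update 1:
  P(E) = 0.7512 × 0.3798 + 0.2692 × 0.6202 = 0.28530576 + 0.16695784 = 0.45226360
  P(H|E) = 0.28530576 / 0.45226360 = 0.6308

Update 2:
  P(E) = 0.7512 × 0.6308 + 0.2692 × 0.3692 = 0.47385696 + 0.09938864 = 0.57324560
  P(H|E) = 0.47385696 / 0.57324560 = 0.8266

Update 3:
  P(E) = 0.7512 × 0.8266 + 0.2692 × 0.1734 = 0.62094192 + 0.04667928 = 0.66762120
  P(H|E) = 0.62094192 / 0.66762120 = 0.9301

Update 4:
  P(E) = 0.7512 × 0.9301 + 0.2692 × 0.0699 = 0.69869112 + 0.01881708 = 0.71750820
  P(H|E) = 0.69869112 / 0.71750820 = 0.9738

Final posterior: 0.9738


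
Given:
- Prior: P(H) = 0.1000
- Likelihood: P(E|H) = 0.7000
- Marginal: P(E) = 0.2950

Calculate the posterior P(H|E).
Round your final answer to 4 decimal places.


Using Bayes' theorem:

P(H|E) = P(E|H) × P(H) / P(E)
       = 0.7000 × 0.1000 / 0.2950
       = 0.07000000 / 0.2950
       = 0.2373

The evidence strengthens our belief in H.
Prior: 0.1000 → Posterior: 0.2373


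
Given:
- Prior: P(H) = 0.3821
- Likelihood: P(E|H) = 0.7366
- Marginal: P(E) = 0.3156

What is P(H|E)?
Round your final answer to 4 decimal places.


Using Bayes' theorem:

P(H|E) = P(E|H) × P(H) / P(E)
       = 0.7366 × 0.3821 / 0.3156
       = 0.28145486 / 0.3156
       = 0.8918

The evidence strengthens our belief in H.
Prior: 0.3821 → Posterior: 0.8918


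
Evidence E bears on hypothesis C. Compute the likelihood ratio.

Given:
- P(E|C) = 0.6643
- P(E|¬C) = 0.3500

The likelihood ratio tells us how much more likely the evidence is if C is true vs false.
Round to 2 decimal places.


Likelihood Ratio (LR) = P(E|C) / P(E|¬C)

LR = 0.6643 / 0.3500
   = 1.90

The evidence is 1.90 times more likely if C is true than if C is false.
Because LR exceeds 1, E is evidence for C.


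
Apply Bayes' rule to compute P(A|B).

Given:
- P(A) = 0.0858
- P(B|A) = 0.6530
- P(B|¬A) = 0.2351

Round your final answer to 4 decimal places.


Bayes' theorem: P(A|B) = P(B|A) × P(A) / P(B)

Step 1: Calculate P(B) using law of total probability
P(B) = P(B|A)P(A) + P(B|¬A)P(¬A)
     = 0.6530 × 0.0858 + 0.2351 × 0.9142
     = 0.05602740 + 0.21492842
     = 0.27095582

Step 2: Apply Bayes' theorem
P(A|B) = P(B|A) × P(A) / P(B)
       = 0.05602740 / 0.27095582
       = 0.2068


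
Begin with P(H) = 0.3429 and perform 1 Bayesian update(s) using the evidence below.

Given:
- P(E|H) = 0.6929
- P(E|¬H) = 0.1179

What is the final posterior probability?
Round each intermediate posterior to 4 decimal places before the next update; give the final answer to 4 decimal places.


Sequential Bayesian updating:

Initial prior: P(H) = 0.3429

Update 1:
  P(E) = 0.6929 × 0.3429 + 0.1179 × 0.6571 = 0.23759541 + 0.07747209 = 0.31506750
  P(H|E) = 0.23759541 / 0.31506750 = 0.7541

Final posterior: 0.7541


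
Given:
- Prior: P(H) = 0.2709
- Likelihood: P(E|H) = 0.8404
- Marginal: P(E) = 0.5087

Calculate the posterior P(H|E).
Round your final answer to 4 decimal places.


Using Bayes' theorem:

P(H|E) = P(E|H) × P(H) / P(E)
       = 0.8404 × 0.2709 / 0.5087
       = 0.22766436 / 0.5087
       = 0.4475

The evidence strengthens our belief in H.
Prior: 0.2709 → Posterior: 0.4475


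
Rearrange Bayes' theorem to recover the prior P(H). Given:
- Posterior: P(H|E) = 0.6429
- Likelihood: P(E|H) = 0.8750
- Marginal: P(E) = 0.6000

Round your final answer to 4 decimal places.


From Bayes' theorem: P(H|E) = P(E|H) × P(H) / P(E)

Rearranging for P(H):
P(H) = P(H|E) × P(E) / P(E|H)
     = 0.6429 × 0.6000 / 0.8750
     = 0.38574000 / 0.8750
     = 0.4408


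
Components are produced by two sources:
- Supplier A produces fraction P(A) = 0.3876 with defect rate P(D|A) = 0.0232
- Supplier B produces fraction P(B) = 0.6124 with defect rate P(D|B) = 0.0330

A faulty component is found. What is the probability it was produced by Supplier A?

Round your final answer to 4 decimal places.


Let A = from Supplier A, D = faulty

Given:
- P(A) = 0.3876, P(B) = 0.6124
- P(D|A) = 0.0232, P(D|B) = 0.0330

Step 1: Find P(D)
P(D) = P(D|A)P(A) + P(D|B)P(B)
     = 0.0232 × 0.3876 + 0.0330 × 0.6124
     = 0.00899232 + 0.02020920
     = 0.02920152

Step 2: Apply Bayes' theorem
P(A|D) = P(D|A)P(A) / P(D)
       = 0.00899232 / 0.02920152
       = 0.3079


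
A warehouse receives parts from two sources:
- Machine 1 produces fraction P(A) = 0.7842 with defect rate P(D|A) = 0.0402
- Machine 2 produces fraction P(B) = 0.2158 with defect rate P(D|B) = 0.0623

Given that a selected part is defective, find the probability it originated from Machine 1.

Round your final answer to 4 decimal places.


Let A = from Machine 1, D = defective

Given:
- P(A) = 0.7842, P(B) = 0.2158
- P(D|A) = 0.0402, P(D|B) = 0.0623

Step 1: Find P(D)
P(D) = P(D|A)P(A) + P(D|B)P(B)
     = 0.0402 × 0.7842 + 0.0623 × 0.2158
     = 0.03152484 + 0.01344434
     = 0.04496918

Step 2: Apply Bayes' theorem
P(A|D) = P(D|A)P(A) / P(D)
       = 0.03152484 / 0.04496918
       = 0.7010


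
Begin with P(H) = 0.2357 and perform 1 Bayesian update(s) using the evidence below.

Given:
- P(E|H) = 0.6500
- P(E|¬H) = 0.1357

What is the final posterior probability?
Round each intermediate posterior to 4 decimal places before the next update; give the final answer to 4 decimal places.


Sequential Bayesian updating:

Initial prior: P(H) = 0.2357

Update 1:
  P(E) = 0.6500 × 0.2357 + 0.1357 × 0.7643 = 0.15320500 + 0.10371551 = 0.25692051
  P(H|E) = 0.15320500 / 0.25692051 = 0.5963

Final posterior: 0.5963


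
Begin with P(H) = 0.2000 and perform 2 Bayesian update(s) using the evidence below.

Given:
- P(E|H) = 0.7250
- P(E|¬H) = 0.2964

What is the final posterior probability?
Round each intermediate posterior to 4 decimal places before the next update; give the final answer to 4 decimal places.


Sequential Bayesian updating:

Initial prior: P(H) = 0.2000

Update 1:
  P(E) = 0.7250 × 0.2000 + 0.2964 × 0.8000 = 0.14500000 + 0.23712000 = 0.38212000
  P(H|E) = 0.14500000 / 0.38212000 = 0.3795

Update 2:
  P(E) = 0.7250 × 0.3795 + 0.2964 × 0.6205 = 0.27513750 + 0.18391620 = 0.45905370
  P(H|E) = 0.27513750 / 0.45905370 = 0.5994

Final posterior: 0.5994


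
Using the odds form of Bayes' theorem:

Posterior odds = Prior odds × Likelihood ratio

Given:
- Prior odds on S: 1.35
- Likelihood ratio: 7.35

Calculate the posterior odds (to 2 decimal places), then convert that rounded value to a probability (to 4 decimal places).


Step 1: Calculate posterior odds
Posterior odds = Prior odds × LR
               = 1.35 × 7.35
               = 9.92

Step 2: Convert to probability
P(S|E) = Posterior odds / (1 + Posterior odds)
       = 9.92 / (1 + 9.92)
       = 9.92 / 10.92
       = 0.9084

The evidence increased P(S) from 0.5745 to 0.9084.


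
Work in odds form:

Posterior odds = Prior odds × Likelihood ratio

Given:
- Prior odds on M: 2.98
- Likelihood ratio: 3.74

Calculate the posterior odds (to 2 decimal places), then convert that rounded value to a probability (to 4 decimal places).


Step 1: Calculate posterior odds
Posterior odds = Prior odds × LR
               = 2.98 × 3.74
               = 11.15

Step 2: Convert to probability
P(M|E) = Posterior odds / (1 + Posterior odds)
       = 11.15 / (1 + 11.15)
       = 11.15 / 12.15
       = 0.9177

The evidence increased P(M) from 0.7487 to 0.9177.


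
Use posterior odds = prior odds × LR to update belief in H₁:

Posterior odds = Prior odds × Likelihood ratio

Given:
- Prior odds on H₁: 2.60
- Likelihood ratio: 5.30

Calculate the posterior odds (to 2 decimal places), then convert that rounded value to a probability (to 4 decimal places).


Step 1: Calculate posterior odds
Posterior odds = Prior odds × LR
               = 2.60 × 5.30
               = 13.78

Step 2: Convert to probability
P(H₁|E) = Posterior odds / (1 + Posterior odds)
       = 13.78 / (1 + 13.78)
       = 13.78 / 14.78
       = 0.9323

The evidence increased P(H₁) from 0.7222 to 0.9323.


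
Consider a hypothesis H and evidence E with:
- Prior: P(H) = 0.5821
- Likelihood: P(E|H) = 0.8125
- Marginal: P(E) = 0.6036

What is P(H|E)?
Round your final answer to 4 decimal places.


Using Bayes' theorem:

P(H|E) = P(E|H) × P(H) / P(E)
       = 0.8125 × 0.5821 / 0.6036
       = 0.47295625 / 0.6036
       = 0.7836

The evidence strengthens our belief in H.
Prior: 0.5821 → Posterior: 0.7836


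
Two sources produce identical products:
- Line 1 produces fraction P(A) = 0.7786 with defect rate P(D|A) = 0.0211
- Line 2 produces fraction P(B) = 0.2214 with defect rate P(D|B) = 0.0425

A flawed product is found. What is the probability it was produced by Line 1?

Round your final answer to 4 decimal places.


Let A = from Line 1, D = flawed

Given:
- P(A) = 0.7786, P(B) = 0.2214
- P(D|A) = 0.0211, P(D|B) = 0.0425

Step 1: Find P(D)
P(D) = P(D|A)P(A) + P(D|B)P(B)
     = 0.0211 × 0.7786 + 0.0425 × 0.2214
     = 0.01642846 + 0.00940950
     = 0.02583796

Step 2: Apply Bayes' theorem
P(A|D) = P(D|A)P(A) / P(D)
       = 0.01642846 / 0.02583796
       = 0.6358


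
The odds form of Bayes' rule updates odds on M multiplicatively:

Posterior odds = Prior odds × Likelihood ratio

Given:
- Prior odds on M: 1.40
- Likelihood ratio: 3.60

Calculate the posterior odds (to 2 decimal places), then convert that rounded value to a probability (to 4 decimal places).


Step 1: Calculate posterior odds
Posterior odds = Prior odds × LR
               = 1.40 × 3.60
               = 5.04

Step 2: Convert to probability
P(M|E) = Posterior odds / (1 + Posterior odds)
       = 5.04 / (1 + 5.04)
       = 5.04 / 6.04
       = 0.8344

The evidence increased P(M) from 0.5833 to 0.8344.


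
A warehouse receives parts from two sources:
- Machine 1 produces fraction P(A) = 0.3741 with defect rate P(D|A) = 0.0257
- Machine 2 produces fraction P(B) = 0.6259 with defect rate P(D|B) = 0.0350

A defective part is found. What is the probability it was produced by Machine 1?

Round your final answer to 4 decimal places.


Let A = from Machine 1, D = defective

Given:
- P(A) = 0.3741, P(B) = 0.6259
- P(D|A) = 0.0257, P(D|B) = 0.0350

Step 1: Find P(D)
P(D) = P(D|A)P(A) + P(D|B)P(B)
     = 0.0257 × 0.3741 + 0.0350 × 0.6259
     = 0.00961437 + 0.02190650
     = 0.03152087

Step 2: Apply Bayes' theorem
P(A|D) = P(D|A)P(A) / P(D)
       = 0.00961437 / 0.03152087
       = 0.3050


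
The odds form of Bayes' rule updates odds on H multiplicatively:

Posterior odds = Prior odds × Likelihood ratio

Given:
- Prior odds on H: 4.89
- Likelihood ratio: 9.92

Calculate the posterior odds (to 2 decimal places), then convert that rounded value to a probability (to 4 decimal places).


Step 1: Calculate posterior odds
Posterior odds = Prior odds × LR
               = 4.89 × 9.92
               = 48.51

Step 2: Convert to probability
P(H|E) = Posterior odds / (1 + Posterior odds)
       = 48.51 / (1 + 48.51)
       = 48.51 / 49.51
       = 0.9798

The evidence increased P(H) from 0.8302 to 0.9798.


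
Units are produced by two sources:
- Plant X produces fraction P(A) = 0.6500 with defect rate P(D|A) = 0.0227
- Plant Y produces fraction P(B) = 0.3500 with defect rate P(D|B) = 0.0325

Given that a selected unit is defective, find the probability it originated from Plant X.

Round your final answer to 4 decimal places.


Let A = from Plant X, D = defective

Given:
- P(A) = 0.6500, P(B) = 0.3500
- P(D|A) = 0.0227, P(D|B) = 0.0325

Step 1: Find P(D)
P(D) = P(D|A)P(A) + P(D|B)P(B)
     = 0.0227 × 0.6500 + 0.0325 × 0.3500
     = 0.01475500 + 0.01137500
     = 0.02613000

Step 2: Apply Bayes' theorem
P(A|D) = P(D|A)P(A) / P(D)
       = 0.01475500 / 0.02613000
       = 0.5647


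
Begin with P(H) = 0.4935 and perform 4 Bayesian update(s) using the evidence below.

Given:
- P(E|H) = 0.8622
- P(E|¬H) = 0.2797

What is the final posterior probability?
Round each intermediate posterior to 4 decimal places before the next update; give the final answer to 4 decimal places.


Sequential Bayesian updating:

Initial prior: P(H) = 0.4935

Update 1:
  P(E) = 0.8622 × 0.4935 + 0.2797 × 0.5065 = 0.42549570 + 0.14166805 = 0.56716375
  P(H|E) = 0.42549570 / 0.56716375 = 0.7502

Update 2:
  P(E) = 0.8622 × 0.7502 + 0.2797 × 0.2498 = 0.64682244 + 0.06986906 = 0.71669150
  P(H|E) = 0.64682244 / 0.71669150 = 0.9025

Update 3:
  P(E) = 0.8622 × 0.9025 + 0.2797 × 0.0975 = 0.77813550 + 0.02727075 = 0.80540625
  P(H|E) = 0.77813550 / 0.80540625 = 0.9661

Update 4:
  P(E) = 0.8622 × 0.9661 + 0.2797 × 0.0339 = 0.83297142 + 0.00948183 = 0.84245325
  P(H|E) = 0.83297142 / 0.84245325 = 0.9887

Final posterior: 0.9887


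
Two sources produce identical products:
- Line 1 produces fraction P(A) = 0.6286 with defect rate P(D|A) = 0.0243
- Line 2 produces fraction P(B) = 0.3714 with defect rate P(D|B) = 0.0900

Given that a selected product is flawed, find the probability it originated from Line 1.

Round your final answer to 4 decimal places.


Let A = from Line 1, D = flawed

Given:
- P(A) = 0.6286, P(B) = 0.3714
- P(D|A) = 0.0243, P(D|B) = 0.0900

Step 1: Find P(D)
P(D) = P(D|A)P(A) + P(D|B)P(B)
     = 0.0243 × 0.6286 + 0.0900 × 0.3714
     = 0.01527498 + 0.03342600
     = 0.04870098

Step 2: Apply Bayes' theorem
P(A|D) = P(D|A)P(A) / P(D)
       = 0.01527498 / 0.04870098
       = 0.3136


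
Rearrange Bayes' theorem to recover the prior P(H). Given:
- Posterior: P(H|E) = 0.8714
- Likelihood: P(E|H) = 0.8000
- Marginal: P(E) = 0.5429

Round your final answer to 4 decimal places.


From Bayes' theorem: P(H|E) = P(E|H) × P(H) / P(E)

Rearranging for P(H):
P(H) = P(H|E) × P(E) / P(E|H)
     = 0.8714 × 0.5429 / 0.8000
     = 0.47308306 / 0.8000
     = 0.5914


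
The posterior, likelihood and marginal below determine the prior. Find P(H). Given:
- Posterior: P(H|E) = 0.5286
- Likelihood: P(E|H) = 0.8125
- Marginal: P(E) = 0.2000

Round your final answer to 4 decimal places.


From Bayes' theorem: P(H|E) = P(E|H) × P(H) / P(E)

Rearranging for P(H):
P(H) = P(H|E) × P(E) / P(E|H)
     = 0.5286 × 0.2000 / 0.8125
     = 0.10572000 / 0.8125
     = 0.1301


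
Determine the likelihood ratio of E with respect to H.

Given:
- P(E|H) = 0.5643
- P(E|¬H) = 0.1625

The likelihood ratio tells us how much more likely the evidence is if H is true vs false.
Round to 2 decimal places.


Likelihood Ratio (LR) = P(E|H) / P(E|¬H)

LR = 0.5643 / 0.1625
   = 3.47

The evidence is 3.47 times more likely if H is true than if H is false.
Because LR exceeds 1, E is evidence for H.


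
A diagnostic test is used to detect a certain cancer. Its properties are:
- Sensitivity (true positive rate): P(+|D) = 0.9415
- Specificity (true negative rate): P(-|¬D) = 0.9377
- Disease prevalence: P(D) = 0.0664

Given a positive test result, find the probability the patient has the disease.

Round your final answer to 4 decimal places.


Let D = has disease, + = positive test

Given:
- P(D) = 0.0664 (prevalence)
- P(+|D) = 0.9415 (sensitivity)
- P(-|¬D) = 0.9377 (specificity)
- P(+|¬D) = 0.0623 (false positive rate = 1 - specificity)

Step 1: Find P(+)
P(+) = P(+|D)P(D) + P(+|¬D)P(¬D)
     = 0.9415 × 0.0664 + 0.0623 × 0.9336
     = 0.06251560 + 0.05816328
     = 0.12067888

Step 2: Apply Bayes' theorem for P(D|+)
P(D|+) = P(+|D)P(D) / P(+)
       = 0.06251560 / 0.12067888
       = 0.5180


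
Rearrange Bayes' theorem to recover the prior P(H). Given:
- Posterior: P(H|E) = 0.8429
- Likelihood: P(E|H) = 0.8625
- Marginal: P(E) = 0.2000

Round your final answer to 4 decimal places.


From Bayes' theorem: P(H|E) = P(E|H) × P(H) / P(E)

Rearranging for P(H):
P(H) = P(H|E) × P(E) / P(E|H)
     = 0.8429 × 0.2000 / 0.8625
     = 0.16858000 / 0.8625
     = 0.1955


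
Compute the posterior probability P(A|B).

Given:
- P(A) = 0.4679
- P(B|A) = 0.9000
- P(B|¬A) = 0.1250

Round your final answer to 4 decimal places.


Bayes' theorem: P(A|B) = P(B|A) × P(A) / P(B)

Step 1: Calculate P(B) using law of total probability
P(B) = P(B|A)P(A) + P(B|¬A)P(¬A)
     = 0.9000 × 0.4679 + 0.1250 × 0.5321
     = 0.42111000 + 0.06651250
     = 0.48762250

Step 2: Apply Bayes' theorem
P(A|B) = P(B|A) × P(A) / P(B)
       = 0.42111000 / 0.48762250
       = 0.8636


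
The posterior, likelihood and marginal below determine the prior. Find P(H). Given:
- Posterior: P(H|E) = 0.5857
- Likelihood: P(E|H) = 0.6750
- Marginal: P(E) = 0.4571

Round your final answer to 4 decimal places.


From Bayes' theorem: P(H|E) = P(E|H) × P(H) / P(E)

Rearranging for P(H):
P(H) = P(H|E) × P(E) / P(E|H)
     = 0.5857 × 0.4571 / 0.6750
     = 0.26772347 / 0.6750
     = 0.3966


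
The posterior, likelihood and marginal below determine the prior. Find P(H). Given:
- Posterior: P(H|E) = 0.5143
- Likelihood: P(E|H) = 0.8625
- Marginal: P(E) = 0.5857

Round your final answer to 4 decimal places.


From Bayes' theorem: P(H|E) = P(E|H) × P(H) / P(E)

Rearranging for P(H):
P(H) = P(H|E) × P(E) / P(E|H)
     = 0.5143 × 0.5857 / 0.8625
     = 0.30122551 / 0.8625
     = 0.3492


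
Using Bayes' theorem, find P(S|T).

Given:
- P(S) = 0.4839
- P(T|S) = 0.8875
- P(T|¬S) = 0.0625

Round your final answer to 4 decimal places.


Bayes' theorem: P(S|T) = P(T|S) × P(S) / P(T)

Step 1: Calculate P(T) using law of total probability
P(T) = P(T|S)P(S) + P(T|¬S)P(¬S)
     = 0.8875 × 0.4839 + 0.0625 × 0.5161
     = 0.42946125 + 0.03225625
     = 0.46171750

Step 2: Apply Bayes' theorem
P(S|T) = P(T|S) × P(S) / P(T)
       = 0.42946125 / 0.46171750
       = 0.9301


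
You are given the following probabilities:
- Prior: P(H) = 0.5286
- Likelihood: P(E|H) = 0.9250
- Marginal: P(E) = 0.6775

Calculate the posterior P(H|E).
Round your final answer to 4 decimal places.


Using Bayes' theorem:

P(H|E) = P(E|H) × P(H) / P(E)
       = 0.9250 × 0.5286 / 0.6775
       = 0.48895500 / 0.6775
       = 0.7217

The evidence strengthens our belief in H.
Prior: 0.5286 → Posterior: 0.7217


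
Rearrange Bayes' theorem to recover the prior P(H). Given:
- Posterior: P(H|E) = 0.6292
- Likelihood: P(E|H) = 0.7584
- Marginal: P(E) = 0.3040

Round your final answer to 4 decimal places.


From Bayes' theorem: P(H|E) = P(E|H) × P(H) / P(E)

Rearranging for P(H):
P(H) = P(H|E) × P(E) / P(E|H)
     = 0.6292 × 0.3040 / 0.7584
     = 0.19127680 / 0.7584
     = 0.2522


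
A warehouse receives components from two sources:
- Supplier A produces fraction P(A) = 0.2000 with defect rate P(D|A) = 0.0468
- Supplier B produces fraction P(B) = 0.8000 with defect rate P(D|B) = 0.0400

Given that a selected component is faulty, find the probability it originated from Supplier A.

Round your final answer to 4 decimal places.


Let A = from Supplier A, D = faulty

Given:
- P(A) = 0.2000, P(B) = 0.8000
- P(D|A) = 0.0468, P(D|B) = 0.0400

Step 1: Find P(D)
P(D) = P(D|A)P(A) + P(D|B)P(B)
     = 0.0468 × 0.2000 + 0.0400 × 0.8000
     = 0.00936000 + 0.03200000
     = 0.04136000

Step 2: Apply Bayes' theorem
P(A|D) = P(D|A)P(A) / P(D)
       = 0.00936000 / 0.04136000
       = 0.2263


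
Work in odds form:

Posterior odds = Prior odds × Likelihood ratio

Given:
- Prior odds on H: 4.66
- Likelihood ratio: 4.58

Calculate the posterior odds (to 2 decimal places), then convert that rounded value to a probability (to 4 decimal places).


Step 1: Calculate posterior odds
Posterior odds = Prior odds × LR
               = 4.66 × 4.58
               = 21.34

Step 2: Convert to probability
P(H|E) = Posterior odds / (1 + Posterior odds)
       = 21.34 / (1 + 21.34)
       = 21.34 / 22.34
       = 0.9552

The evidence increased P(H) from 0.8233 to 0.9552.


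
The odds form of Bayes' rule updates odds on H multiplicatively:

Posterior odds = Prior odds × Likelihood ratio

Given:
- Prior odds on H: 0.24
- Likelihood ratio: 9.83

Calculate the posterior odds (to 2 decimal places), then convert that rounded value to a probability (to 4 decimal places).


Step 1: Calculate posterior odds
Posterior odds = Prior odds × LR
               = 0.24 × 9.83
               = 2.36

Step 2: Convert to probability
P(H|E) = Posterior odds / (1 + Posterior odds)
       = 2.36 / (1 + 2.36)
       = 2.36 / 3.36
       = 0.7024

The evidence increased P(H) from 0.1935 to 0.7024.


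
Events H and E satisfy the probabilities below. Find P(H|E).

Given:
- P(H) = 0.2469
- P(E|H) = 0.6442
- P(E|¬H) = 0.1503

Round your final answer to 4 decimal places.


Bayes' theorem: P(H|E) = P(E|H) × P(H) / P(E)

Step 1: Calculate P(E) using law of total probability
P(E) = P(E|H)P(H) + P(E|¬H)P(¬H)
     = 0.6442 × 0.2469 + 0.1503 × 0.7531
     = 0.15905298 + 0.11319093
     = 0.27224391

Step 2: Apply Bayes' theorem
P(H|E) = P(E|H) × P(H) / P(E)
       = 0.15905298 / 0.27224391
       = 0.5842


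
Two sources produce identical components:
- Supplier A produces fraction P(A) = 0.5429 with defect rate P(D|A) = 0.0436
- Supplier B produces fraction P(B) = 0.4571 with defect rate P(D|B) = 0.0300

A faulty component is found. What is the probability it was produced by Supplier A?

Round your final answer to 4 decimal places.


Let A = from Supplier A, D = faulty

Given:
- P(A) = 0.5429, P(B) = 0.4571
- P(D|A) = 0.0436, P(D|B) = 0.0300

Step 1: Find P(D)
P(D) = P(D|A)P(A) + P(D|B)P(B)
     = 0.0436 × 0.5429 + 0.0300 × 0.4571
     = 0.02367044 + 0.01371300
     = 0.03738344

Step 2: Apply Bayes' theorem
P(A|D) = P(D|A)P(A) / P(D)
       = 0.02367044 / 0.03738344
       = 0.6332


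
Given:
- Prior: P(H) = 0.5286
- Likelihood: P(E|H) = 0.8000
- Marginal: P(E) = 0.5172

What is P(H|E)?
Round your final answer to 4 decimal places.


Using Bayes' theorem:

P(H|E) = P(E|H) × P(H) / P(E)
       = 0.8000 × 0.5286 / 0.5172
       = 0.42288000 / 0.5172
       = 0.8176

The evidence strengthens our belief in H.
Prior: 0.5286 → Posterior: 0.8176


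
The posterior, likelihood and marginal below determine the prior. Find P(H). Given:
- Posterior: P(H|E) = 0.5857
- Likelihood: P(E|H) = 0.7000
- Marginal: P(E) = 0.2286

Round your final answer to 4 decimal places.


From Bayes' theorem: P(H|E) = P(E|H) × P(H) / P(E)

Rearranging for P(H):
P(H) = P(H|E) × P(E) / P(E|H)
     = 0.5857 × 0.2286 / 0.7000
     = 0.13389102 / 0.7000
     = 0.1913


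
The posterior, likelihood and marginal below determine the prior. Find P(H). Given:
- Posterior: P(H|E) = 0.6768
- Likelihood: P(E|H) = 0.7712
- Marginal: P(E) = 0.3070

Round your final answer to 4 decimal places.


From Bayes' theorem: P(H|E) = P(E|H) × P(H) / P(E)

Rearranging for P(H):
P(H) = P(H|E) × P(E) / P(E|H)
     = 0.6768 × 0.3070 / 0.7712
     = 0.20777760 / 0.7712
     = 0.2694


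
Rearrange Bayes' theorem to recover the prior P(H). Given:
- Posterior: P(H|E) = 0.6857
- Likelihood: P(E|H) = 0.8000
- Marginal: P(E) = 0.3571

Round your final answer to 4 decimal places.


From Bayes' theorem: P(H|E) = P(E|H) × P(H) / P(E)

Rearranging for P(H):
P(H) = P(H|E) × P(E) / P(E|H)
     = 0.6857 × 0.3571 / 0.8000
     = 0.24486347 / 0.8000
     = 0.3061


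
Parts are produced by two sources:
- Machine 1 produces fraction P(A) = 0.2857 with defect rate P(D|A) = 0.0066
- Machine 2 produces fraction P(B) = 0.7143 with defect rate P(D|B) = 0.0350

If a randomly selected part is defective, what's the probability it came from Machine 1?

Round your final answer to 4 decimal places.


Let A = from Machine 1, D = defective

Given:
- P(A) = 0.2857, P(B) = 0.7143
- P(D|A) = 0.0066, P(D|B) = 0.0350

Step 1: Find P(D)
P(D) = P(D|A)P(A) + P(D|B)P(B)
     = 0.0066 × 0.2857 + 0.0350 × 0.7143
     = 0.00188562 + 0.02500050
     = 0.02688612

Step 2: Apply Bayes' theorem
P(A|D) = P(D|A)P(A) / P(D)
       = 0.00188562 / 0.02688612
       = 0.0701
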